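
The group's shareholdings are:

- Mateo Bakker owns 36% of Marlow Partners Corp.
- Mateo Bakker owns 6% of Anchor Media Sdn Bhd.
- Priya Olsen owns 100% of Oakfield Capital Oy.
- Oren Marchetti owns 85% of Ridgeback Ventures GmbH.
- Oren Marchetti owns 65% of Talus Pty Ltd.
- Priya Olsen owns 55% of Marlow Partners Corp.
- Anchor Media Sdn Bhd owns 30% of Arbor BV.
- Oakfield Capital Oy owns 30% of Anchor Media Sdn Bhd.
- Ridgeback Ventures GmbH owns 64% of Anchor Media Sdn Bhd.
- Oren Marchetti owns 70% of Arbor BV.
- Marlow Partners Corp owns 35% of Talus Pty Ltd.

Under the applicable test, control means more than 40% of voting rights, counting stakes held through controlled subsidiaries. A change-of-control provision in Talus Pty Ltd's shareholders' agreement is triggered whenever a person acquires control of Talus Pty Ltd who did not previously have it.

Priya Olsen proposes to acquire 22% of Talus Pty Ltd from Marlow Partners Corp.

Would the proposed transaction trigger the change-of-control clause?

The purchase adds only to Priya's holdings (Marlow's stake shrinks), so Priya is the only person who could newly come to control Talus.
Priya holds 55% of Marlow, so Priya controls Marlow.
Priya holds 100% of Oakfield, so Priya controls Oakfield.
In Talus, Priya's side holds only 35%, not > 40%.
So before the transaction, Priya does not control Talus.
After the purchase, Priya holds 22% of Talus directly, and Marlow's stake falls to 13%.
After the transaction, Priya's side holds 13% + 22% = 35% of Talus, not > 40%, so Priya still does not control Talus.
No new person acquires control, so the clause is not triggered.

No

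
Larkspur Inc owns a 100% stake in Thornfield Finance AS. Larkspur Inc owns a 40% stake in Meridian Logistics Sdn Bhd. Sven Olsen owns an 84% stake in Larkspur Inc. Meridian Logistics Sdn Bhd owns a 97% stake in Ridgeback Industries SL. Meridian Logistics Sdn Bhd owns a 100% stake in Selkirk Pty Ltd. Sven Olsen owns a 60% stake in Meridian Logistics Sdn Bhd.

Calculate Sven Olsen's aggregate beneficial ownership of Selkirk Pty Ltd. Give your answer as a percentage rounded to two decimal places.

93.60%

Sven reaches Selkirk along 2 paths.
Via Meridian: 60% × 100% = 60%.
Via Larkspur → Meridian: 84% × 40% × 100% = 33.6%.
Total: 60% + 33.6% = 93.6%.
Rounded: 93.60%.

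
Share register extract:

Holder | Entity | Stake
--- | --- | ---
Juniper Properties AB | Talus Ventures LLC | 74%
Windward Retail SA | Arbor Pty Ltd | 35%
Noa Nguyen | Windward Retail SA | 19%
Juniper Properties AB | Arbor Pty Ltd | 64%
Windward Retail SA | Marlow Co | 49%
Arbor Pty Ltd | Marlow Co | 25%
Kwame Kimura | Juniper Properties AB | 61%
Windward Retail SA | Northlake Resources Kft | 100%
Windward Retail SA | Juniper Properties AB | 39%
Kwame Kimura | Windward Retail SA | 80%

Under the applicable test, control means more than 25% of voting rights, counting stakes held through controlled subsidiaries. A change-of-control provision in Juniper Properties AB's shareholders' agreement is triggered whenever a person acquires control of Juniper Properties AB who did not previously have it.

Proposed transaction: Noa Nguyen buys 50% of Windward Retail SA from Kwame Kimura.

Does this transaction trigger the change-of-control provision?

Yes

The purchase adds only to Noa's holdings (Kwame's stake shrinks), so Noa is the only person who could newly come to control Juniper.
Noa's largest direct stake is 19% in Windward, which does not meet the threshold, so Noa controls no company.
Neither Noa nor any entity Noa controls holds any voting interest in Juniper.
So before the transaction, Noa does not control Juniper.
After the purchase, Noa's direct stake in Windward rises to 19% + 50% = 69%, and Kwame's stake falls to 30%.
Noa holds 69% of Windward, so Noa controls Windward.
Windward holds 39% of Juniper, so Noa controls Juniper.
Noa did not control Juniper before and does after, so the clause is triggered.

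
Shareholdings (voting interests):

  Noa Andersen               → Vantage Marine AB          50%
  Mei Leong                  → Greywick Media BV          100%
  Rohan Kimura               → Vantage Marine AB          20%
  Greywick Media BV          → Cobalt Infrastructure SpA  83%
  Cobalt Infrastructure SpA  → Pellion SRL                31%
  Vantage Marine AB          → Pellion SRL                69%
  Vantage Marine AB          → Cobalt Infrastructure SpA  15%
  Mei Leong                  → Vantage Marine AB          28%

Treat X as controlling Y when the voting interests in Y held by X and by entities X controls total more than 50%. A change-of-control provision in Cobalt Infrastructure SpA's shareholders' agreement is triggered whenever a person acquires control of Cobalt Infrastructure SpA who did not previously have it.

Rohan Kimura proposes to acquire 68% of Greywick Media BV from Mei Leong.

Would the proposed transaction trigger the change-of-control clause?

The purchase adds only to Rohan's holdings (Mei's stake shrinks), so Rohan is the only person who could newly come to control Cobalt.
Rohan's largest direct stake is 20% in Vantage, which does not meet the threshold, so Rohan controls no company.
Neither Rohan nor any entity Rohan controls holds any voting interest in Cobalt.
So before the transaction, Rohan does not control Cobalt.
After the purchase, Rohan holds 68% of Greywick directly, and Mei's stake falls to 32%.
Rohan holds 68% of Greywick, so Rohan controls Greywick.
Greywick holds 83% of Cobalt, so Rohan controls Cobalt.
Rohan did not control Cobalt before and does after, so the clause is triggered.

Yes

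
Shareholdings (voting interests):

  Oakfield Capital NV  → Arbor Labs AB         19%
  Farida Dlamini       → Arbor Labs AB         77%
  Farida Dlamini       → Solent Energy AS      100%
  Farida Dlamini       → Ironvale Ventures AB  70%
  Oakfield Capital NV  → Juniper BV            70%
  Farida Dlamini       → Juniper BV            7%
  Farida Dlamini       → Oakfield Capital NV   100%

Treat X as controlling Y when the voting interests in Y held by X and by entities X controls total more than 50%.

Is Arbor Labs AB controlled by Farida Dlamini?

Farida holds 100% of Oakfield, so Farida controls Oakfield.
Farida and Oakfield together hold 77% + 19% = 96% of Arbor, so Farida controls Arbor.

Yes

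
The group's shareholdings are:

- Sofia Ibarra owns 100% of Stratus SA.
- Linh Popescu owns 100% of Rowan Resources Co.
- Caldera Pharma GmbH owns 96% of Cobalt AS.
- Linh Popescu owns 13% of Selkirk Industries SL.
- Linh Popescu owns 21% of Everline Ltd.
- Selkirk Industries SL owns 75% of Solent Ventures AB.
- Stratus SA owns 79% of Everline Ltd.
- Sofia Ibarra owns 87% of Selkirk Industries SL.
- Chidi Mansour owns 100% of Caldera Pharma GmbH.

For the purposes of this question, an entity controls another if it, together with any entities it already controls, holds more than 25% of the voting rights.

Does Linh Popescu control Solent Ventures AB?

No

Linh holds 100% of Rowan, so Linh controls Rowan.
Neither Linh nor any entity Linh controls holds any voting interest in Solent.
So Linh does not control Solent.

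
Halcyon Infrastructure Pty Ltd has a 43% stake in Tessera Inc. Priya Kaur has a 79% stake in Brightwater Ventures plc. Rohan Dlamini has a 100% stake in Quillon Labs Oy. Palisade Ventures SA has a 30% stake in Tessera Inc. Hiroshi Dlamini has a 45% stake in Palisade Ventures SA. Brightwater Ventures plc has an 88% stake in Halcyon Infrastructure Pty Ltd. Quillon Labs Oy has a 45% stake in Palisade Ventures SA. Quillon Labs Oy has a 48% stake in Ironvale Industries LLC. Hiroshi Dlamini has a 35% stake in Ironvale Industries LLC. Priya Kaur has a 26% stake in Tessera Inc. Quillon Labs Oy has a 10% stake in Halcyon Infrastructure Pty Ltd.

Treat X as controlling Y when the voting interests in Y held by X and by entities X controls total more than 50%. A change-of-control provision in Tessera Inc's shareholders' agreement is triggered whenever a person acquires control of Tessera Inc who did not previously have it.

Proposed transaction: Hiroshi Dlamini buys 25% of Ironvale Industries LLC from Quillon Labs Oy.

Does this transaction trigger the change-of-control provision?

No

The purchase adds only to Hiroshi's holdings (Quillon's stake shrinks), so Hiroshi is the only person who could newly come to control Tessera.
Hiroshi's largest direct stake is 45% in Palisade, which does not meet the threshold, so Hiroshi controls no company.
Neither Hiroshi nor any entity Hiroshi controls holds any voting interest in Tessera.
So before the transaction, Hiroshi does not control Tessera.
After the purchase, Hiroshi's direct stake in Ironvale rises to 35% + 25% = 60%, and Quillon's stake falls to 23%.
Hiroshi holds 60% of Ironvale, so Hiroshi controls Ironvale.
After the transaction, neither Hiroshi nor any entity Hiroshi controls holds a voting interest in Tessera, so Hiroshi still does not control it.
No new person acquires control, so the clause is not triggered.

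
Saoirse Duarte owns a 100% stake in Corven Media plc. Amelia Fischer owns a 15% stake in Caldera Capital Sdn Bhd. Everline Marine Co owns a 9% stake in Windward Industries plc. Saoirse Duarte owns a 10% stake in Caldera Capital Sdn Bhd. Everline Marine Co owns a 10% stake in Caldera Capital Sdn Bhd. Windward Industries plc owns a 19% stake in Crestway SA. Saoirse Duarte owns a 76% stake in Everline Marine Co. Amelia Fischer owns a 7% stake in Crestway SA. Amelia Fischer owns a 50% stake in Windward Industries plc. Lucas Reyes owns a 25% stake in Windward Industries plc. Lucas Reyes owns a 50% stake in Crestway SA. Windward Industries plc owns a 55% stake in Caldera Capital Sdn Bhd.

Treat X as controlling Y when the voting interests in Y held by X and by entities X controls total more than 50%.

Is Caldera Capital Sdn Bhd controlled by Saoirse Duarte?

Saoirse holds 76% of Everline, so Saoirse controls Everline.
Saoirse holds 100% of Corven, so Saoirse controls Corven.
In Caldera, Saoirse's side holds only 10% + 10% = 20%, not > 50%.
So Saoirse does not control Caldera.

No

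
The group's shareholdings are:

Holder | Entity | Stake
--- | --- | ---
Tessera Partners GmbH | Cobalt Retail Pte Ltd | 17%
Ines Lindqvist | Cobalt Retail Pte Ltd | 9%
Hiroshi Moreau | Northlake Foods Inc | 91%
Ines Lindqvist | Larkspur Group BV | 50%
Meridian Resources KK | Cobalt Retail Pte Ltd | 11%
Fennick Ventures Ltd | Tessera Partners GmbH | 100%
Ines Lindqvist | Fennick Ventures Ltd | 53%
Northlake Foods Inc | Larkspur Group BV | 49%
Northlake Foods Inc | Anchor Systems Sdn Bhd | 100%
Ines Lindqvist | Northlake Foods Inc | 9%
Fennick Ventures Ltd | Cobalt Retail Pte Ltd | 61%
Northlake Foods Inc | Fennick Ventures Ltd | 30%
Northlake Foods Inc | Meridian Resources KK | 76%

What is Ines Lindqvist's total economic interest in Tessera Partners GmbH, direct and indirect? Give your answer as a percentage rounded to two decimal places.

Ines reaches Tessera along 2 paths.
Via Northlake → Fennick: 9% × 30% × 100% = 2.7%.
Via Fennick: 53% × 100% = 53%.
Total: 2.7% + 53% = 55.7%.
Rounded: 55.70%.

55.70%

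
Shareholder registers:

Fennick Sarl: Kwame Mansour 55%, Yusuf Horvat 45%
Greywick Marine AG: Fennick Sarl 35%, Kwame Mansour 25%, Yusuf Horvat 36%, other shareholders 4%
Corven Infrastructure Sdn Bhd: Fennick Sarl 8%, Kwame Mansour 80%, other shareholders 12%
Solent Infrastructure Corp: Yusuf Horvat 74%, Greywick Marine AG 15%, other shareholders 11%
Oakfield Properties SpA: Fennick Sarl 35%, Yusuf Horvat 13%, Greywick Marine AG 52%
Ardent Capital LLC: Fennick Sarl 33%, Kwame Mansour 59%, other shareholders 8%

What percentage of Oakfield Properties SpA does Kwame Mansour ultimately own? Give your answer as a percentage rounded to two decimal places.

42.26%

Kwame reaches Oakfield along 3 paths.
Via Fennick: 55% × 35% = 19.25%.
Via Fennick → Greywick: 55% × 35% × 52% = 10.01%.
Via Greywick: 25% × 52% = 13%.
Total: 19.25% + 10.01% + 13% = 42.26%.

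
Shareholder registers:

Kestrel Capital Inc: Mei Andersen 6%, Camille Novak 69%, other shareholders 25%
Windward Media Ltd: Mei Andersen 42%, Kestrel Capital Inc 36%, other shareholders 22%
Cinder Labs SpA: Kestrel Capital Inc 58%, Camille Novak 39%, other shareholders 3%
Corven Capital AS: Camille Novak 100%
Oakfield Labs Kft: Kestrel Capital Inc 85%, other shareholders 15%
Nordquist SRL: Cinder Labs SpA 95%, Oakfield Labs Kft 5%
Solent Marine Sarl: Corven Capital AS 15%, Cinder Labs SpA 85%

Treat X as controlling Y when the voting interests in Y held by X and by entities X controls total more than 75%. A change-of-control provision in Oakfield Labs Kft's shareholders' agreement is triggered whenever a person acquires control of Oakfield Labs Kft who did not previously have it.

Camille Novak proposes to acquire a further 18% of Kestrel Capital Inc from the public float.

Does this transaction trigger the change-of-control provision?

The purchase changes only Camille's holdings, so Camille is the only person who could newly come to control Oakfield.
Camille holds 100% of Corven, so Camille controls Corven.
Neither Camille nor any entity Camille controls holds any voting interest in Oakfield.
So before the transaction, Camille does not control Oakfield.
After the purchase, Camille's direct stake in Kestrel rises to 69% + 18% = 87%.
Camille holds 87% of Kestrel, so Camille controls Kestrel.
Kestrel holds 85% of Oakfield, so Camille controls Oakfield.
Camille did not control Oakfield before and does after, so the clause is triggered.

Yes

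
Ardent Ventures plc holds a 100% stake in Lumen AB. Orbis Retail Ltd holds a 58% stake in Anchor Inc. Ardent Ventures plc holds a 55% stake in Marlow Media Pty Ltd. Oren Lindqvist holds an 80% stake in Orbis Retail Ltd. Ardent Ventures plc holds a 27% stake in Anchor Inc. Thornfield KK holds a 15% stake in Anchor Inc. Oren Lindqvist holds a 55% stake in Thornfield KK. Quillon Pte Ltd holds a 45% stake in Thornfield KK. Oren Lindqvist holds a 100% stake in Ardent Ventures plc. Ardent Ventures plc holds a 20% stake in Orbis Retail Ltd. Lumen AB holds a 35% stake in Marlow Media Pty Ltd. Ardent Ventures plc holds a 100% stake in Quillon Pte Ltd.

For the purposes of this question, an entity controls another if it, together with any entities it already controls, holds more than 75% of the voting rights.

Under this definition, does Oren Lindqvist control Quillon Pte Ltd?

Oren holds 100% of Ardent, so Oren controls Ardent.
Ardent holds 100% of Quillon, so Oren controls Quillon.

Yes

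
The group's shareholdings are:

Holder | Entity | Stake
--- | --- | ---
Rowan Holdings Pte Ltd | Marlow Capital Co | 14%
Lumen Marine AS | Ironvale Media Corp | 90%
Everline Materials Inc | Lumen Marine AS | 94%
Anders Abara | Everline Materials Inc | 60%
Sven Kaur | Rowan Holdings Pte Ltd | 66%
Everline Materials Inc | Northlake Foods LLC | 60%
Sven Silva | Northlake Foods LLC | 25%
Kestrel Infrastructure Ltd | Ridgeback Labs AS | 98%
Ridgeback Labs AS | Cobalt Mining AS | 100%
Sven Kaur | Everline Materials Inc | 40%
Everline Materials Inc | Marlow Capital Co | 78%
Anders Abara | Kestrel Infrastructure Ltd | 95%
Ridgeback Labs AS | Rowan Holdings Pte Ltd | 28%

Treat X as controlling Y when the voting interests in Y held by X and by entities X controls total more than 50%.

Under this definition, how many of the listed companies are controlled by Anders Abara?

Anders holds 95% of Kestrel, so Anders controls Kestrel.
Anders holds 60% of Everline, so Anders controls Everline.
Everline holds 60% of Northlake, so Anders controls Northlake.
Kestrel holds 98% of Ridgeback, so Anders controls Ridgeback.
Everline holds 94% of Lumen, so Anders controls Lumen.
Lumen holds 90% of Ironvale, so Anders controls Ironvale.
Ridgeback holds 100% of Cobalt, so Anders controls Cobalt.
Everline holds 78% of Marlow, so Anders controls Marlow.
No other company's threshold is met.
Anders controls 8 companies.

8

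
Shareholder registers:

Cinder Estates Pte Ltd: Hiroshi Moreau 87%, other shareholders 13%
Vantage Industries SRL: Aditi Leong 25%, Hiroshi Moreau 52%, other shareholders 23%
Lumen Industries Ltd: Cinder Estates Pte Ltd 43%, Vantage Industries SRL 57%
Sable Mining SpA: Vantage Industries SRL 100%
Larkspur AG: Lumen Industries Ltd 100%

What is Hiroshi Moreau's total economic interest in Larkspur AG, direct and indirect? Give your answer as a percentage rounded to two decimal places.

Hiroshi reaches Larkspur along 2 paths.
Via Cinder → Lumen: 87% × 43% × 100% = 37.41%.
Via Vantage → Lumen: 52% × 57% × 100% = 29.64%.
Total: 37.41% + 29.64% = 67.05%.

67.05%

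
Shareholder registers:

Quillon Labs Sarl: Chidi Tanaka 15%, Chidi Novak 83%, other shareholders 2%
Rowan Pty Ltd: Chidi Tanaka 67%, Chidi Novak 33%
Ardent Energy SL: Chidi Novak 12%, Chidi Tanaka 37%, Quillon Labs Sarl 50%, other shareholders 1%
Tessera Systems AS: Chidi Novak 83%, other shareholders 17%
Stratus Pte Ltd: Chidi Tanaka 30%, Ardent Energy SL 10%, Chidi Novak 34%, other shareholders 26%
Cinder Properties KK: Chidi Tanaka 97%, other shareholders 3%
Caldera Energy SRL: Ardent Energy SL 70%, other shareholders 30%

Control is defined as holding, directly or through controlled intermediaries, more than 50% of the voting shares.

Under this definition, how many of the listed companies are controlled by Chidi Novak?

Chidi Novak holds 83% of Quillon, so Chidi Novak controls Quillon.
Chidi Novak and Quillon together hold 12% + 50% = 62% of Ardent, so Chidi Novak controls Ardent.
Chidi Novak holds 83% of Tessera, so Chidi Novak controls Tessera.
Ardent holds 70% of Caldera, so Chidi Novak controls Caldera.
No other company's threshold is met.
Chidi Novak controls 4 companies.

4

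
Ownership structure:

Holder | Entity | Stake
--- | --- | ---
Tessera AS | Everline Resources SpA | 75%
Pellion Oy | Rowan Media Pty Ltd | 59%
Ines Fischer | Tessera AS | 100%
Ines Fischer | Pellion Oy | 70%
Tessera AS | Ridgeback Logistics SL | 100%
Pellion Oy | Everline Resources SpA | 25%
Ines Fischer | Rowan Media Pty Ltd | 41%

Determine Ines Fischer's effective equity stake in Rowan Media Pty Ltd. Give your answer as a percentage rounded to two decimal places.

Ines reaches Rowan along 2 paths.
Direct stake: 41% = 41%.
Via Pellion: 70% × 59% = 41.3%.
Total: 41% + 41.3% = 82.3%.
Rounded: 82.30%.

82.30%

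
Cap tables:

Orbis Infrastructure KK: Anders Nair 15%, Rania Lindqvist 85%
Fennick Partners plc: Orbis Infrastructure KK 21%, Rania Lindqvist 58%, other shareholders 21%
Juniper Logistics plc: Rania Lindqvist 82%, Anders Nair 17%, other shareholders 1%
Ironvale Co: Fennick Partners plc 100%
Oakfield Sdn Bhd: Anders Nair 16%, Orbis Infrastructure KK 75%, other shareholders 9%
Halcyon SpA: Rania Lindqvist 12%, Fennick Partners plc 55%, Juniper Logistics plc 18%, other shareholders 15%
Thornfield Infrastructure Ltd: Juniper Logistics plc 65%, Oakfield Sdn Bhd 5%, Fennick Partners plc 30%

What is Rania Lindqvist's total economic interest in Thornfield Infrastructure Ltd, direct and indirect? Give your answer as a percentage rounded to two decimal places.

Rania reaches Thornfield along 4 paths.
Via Juniper: 82% × 65% = 53.3%.
Via Orbis → Oakfield: 85% × 75% × 5% = 3.1875%.
Via Orbis → Fennick: 85% × 21% × 30% = 5.355%.
Via Fennick: 58% × 30% = 17.4%.
Total: 53.3% + 3.1875% + 5.355% + 17.4% = 79.2425%.
Rounded: 79.24%.

79.24%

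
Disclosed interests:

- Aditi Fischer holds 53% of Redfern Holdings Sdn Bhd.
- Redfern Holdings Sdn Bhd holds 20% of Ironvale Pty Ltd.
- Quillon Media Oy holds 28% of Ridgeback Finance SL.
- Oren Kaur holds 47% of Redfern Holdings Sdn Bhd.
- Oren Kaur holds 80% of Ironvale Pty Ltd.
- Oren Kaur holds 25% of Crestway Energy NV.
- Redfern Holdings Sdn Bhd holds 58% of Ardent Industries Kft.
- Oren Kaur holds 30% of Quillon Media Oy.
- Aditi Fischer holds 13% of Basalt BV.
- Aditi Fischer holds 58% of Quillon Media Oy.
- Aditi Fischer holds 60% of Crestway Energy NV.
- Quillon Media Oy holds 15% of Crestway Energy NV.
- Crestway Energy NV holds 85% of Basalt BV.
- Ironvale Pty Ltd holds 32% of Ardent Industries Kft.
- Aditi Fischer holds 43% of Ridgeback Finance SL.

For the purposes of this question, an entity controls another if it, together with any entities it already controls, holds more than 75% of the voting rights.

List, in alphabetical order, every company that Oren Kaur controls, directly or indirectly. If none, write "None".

Ironvale Pty Ltd

Oren holds 80% of Ironvale, so Oren controls Ironvale.
No other company's threshold is met.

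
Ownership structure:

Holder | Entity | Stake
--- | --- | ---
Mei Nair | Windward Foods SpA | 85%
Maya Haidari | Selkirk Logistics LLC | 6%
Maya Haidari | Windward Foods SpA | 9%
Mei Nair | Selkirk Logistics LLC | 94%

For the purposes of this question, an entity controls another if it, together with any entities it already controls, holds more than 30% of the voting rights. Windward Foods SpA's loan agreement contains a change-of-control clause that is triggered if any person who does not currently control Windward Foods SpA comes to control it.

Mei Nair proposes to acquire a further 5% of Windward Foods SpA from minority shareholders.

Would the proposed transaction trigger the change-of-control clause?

No

The purchase changes only Mei's holdings, so Mei is the only person who could newly come to control Windward.
Mei holds 85% of Windward, so Mei controls Windward.
So Mei already controls Windward before the transaction.
After the purchase, Mei's direct stake in Windward rises to 85% + 5% = 90%.
Mei controlled Windward already, so this is not a new person acquiring control; every other person's position is unchanged or reduced.
No new person acquires control, so the clause is not triggered.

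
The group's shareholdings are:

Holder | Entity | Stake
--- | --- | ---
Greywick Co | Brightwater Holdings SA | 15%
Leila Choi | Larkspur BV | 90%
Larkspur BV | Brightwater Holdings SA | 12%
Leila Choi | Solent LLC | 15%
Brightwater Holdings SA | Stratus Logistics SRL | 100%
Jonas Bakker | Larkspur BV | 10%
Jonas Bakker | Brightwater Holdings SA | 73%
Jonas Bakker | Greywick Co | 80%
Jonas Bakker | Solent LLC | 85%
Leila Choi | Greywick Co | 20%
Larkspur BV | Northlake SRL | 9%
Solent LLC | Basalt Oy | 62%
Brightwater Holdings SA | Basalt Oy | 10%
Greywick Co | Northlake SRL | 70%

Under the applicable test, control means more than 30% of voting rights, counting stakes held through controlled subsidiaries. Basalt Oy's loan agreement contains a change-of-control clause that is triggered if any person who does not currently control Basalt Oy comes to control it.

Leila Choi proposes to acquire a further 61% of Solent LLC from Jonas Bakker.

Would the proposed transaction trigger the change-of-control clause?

The purchase adds only to Leila's holdings (Jonas's stake shrinks), so Leila is the only person who could newly come to control Basalt.
Leila holds 90% of Larkspur, so Leila controls Larkspur.
Neither Leila nor any entity Leila controls holds any voting interest in Basalt.
So before the transaction, Leila does not control Basalt.
After the purchase, Leila's direct stake in Solent rises to 15% + 61% = 76%, and Jonas's stake falls to 24%.
Leila holds 76% of Solent, so Leila controls Solent.
Solent holds 62% of Basalt, so Leila controls Basalt.
Leila did not control Basalt before and does after, so the clause is triggered.

Yes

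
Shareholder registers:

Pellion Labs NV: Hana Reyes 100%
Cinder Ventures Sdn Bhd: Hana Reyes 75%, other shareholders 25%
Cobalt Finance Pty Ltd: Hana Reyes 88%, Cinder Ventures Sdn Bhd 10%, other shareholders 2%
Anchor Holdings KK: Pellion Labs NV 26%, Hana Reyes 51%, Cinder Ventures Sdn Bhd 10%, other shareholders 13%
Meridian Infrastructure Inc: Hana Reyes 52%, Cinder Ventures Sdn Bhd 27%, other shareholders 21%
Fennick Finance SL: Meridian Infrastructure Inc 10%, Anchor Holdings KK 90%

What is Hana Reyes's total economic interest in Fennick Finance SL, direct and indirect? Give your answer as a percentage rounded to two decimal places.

Hana reaches Fennick along 5 paths.
Via Meridian: 52% × 10% = 5.2%.
Via Cinder → Meridian: 75% × 27% × 10% = 2.025%.
Via Pellion → Anchor: 100% × 26% × 90% = 23.4%.
Via Anchor: 51% × 90% = 45.9%.
Via Cinder → Anchor: 75% × 10% × 90% = 6.75%.
Total: 5.2% + 2.025% + 23.4% + 45.9% + 6.75% = 83.275%.
Rounded: 83.28%.

83.28%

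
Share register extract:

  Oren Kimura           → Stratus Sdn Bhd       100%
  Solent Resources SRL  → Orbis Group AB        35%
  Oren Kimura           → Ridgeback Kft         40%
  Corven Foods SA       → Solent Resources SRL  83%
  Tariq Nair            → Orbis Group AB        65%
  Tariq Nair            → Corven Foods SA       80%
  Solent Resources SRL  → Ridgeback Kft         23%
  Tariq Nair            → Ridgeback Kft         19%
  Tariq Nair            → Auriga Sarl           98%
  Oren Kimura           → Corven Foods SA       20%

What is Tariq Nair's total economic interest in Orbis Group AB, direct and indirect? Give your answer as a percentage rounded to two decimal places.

88.24%

Tariq reaches Orbis along 2 paths.
Via Corven → Solent: 80% × 83% × 35% = 23.24%.
Direct stake: 65% = 65%.
Total: 23.24% + 65% = 88.24%.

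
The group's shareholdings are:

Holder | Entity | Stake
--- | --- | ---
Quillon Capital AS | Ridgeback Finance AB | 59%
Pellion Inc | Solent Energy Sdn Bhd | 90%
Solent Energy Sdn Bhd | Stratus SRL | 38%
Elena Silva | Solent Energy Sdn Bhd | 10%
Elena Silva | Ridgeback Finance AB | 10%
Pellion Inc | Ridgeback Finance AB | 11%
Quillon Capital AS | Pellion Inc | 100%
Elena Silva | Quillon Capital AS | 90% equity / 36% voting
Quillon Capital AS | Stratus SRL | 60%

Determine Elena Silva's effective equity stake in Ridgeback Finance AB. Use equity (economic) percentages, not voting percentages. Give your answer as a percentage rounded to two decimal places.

Elena reaches Ridgeback along 3 paths.
Direct stake: 10% = 10%.
Via Quillon → Pellion: 90% × 100% × 11% = 9.9%.
Via Quillon: 90% × 59% = 53.1%.
Total: 10% + 9.9% + 53.1% = 73%.
Rounded: 73.00%.

73.00%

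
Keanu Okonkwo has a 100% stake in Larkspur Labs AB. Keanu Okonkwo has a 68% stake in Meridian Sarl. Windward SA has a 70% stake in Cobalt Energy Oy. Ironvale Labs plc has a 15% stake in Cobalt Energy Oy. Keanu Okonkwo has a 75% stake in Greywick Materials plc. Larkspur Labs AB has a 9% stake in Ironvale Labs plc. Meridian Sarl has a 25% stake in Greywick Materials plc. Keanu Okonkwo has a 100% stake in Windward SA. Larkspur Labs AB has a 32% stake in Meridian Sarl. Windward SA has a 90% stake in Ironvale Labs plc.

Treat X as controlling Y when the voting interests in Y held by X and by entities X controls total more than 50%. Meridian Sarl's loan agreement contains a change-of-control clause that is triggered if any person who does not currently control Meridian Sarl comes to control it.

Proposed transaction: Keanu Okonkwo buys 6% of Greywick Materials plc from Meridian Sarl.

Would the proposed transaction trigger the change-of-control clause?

No

The purchase adds only to Keanu's holdings (Meridian's stake shrinks), so Keanu is the only person who could newly come to control Meridian.
Keanu holds 100% of Larkspur, so Keanu controls Larkspur.
Keanu and Larkspur together hold 68% + 32% = 100% of Meridian, so Keanu controls Meridian.
So Keanu already controls Meridian before the transaction.
After the purchase, Keanu's direct stake in Greywick rises to 75% + 6% = 81%, and Meridian's stake falls to 19%.
Keanu controlled Meridian already, so this is not a new person acquiring control; every other person's position is unchanged or reduced.
No new person acquires control, so the clause is not triggered.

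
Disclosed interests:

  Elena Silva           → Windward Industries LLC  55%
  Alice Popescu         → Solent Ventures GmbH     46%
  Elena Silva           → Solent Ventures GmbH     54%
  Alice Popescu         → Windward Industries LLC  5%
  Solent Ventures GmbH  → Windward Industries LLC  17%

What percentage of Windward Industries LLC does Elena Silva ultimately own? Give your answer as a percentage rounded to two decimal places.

64.18%

Elena reaches Windward along 2 paths.
Direct stake: 55% = 55%.
Via Solent: 54% × 17% = 9.18%.
Total: 55% + 9.18% = 64.18%.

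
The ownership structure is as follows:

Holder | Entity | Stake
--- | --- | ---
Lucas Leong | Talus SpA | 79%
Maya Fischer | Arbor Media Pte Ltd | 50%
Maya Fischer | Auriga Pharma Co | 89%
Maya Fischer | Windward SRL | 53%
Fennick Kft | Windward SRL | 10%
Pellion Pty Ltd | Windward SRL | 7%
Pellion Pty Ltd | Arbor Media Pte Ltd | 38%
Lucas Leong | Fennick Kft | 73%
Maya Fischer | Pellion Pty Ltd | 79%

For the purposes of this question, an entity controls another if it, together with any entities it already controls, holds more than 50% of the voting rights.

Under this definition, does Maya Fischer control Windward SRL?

Maya holds 79% of Pellion, so Maya controls Pellion.
Maya and Pellion together hold 53% + 7% = 60% of Windward, so Maya controls Windward.

Yes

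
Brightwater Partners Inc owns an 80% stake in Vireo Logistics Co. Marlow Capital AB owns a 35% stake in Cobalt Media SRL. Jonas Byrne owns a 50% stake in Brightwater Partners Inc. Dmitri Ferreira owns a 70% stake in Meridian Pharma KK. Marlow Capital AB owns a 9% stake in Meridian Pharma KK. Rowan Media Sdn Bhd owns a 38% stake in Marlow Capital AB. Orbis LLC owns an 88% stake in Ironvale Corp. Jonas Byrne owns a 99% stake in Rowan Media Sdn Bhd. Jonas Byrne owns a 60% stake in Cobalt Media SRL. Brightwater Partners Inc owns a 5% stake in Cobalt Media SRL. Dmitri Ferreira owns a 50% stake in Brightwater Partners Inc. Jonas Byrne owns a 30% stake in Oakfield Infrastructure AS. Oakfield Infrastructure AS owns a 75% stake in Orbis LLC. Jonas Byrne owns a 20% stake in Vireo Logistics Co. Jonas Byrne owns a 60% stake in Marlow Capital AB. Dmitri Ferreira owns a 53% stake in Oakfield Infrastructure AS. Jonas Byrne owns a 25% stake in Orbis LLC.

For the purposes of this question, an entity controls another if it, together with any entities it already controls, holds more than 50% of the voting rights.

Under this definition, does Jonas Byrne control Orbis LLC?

No

Jonas holds 99% of Rowan, so Jonas controls Rowan.
Rowan and Jonas together hold 38% + 60% = 98% of Marlow, so Jonas controls Marlow.
Marlow and Jonas together hold 35% + 60% = 95% of Cobalt, so Jonas controls Cobalt.
In Orbis, Jonas's side holds only 25%, not > 50%.
So Jonas does not control Orbis.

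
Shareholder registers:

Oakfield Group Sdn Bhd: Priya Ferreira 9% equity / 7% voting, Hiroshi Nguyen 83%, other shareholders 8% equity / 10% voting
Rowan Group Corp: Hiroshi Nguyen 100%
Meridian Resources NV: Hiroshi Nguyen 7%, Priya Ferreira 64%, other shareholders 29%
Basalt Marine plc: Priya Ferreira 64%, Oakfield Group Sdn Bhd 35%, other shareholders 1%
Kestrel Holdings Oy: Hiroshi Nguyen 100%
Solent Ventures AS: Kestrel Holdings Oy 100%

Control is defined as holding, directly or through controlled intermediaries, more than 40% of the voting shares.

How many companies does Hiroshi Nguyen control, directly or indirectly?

4

Hiroshi holds 83% of Oakfield, so Hiroshi controls Oakfield.
Hiroshi holds 100% of Rowan, so Hiroshi controls Rowan.
Hiroshi holds 100% of Kestrel, so Hiroshi controls Kestrel.
Kestrel holds 100% of Solent, so Hiroshi controls Solent.
No other company's threshold is met.
Hiroshi controls 4 companies.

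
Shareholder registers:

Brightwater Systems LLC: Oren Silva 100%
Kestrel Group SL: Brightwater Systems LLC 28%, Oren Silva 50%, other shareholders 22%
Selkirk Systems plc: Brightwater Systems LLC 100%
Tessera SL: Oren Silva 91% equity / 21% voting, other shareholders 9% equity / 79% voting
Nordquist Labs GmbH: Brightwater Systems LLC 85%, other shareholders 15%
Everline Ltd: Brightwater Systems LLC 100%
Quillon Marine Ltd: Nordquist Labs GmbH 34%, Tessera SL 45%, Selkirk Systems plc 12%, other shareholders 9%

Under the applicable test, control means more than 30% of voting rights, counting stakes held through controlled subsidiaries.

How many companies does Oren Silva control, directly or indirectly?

Oren holds 100% of Brightwater, so Oren controls Brightwater.
Brightwater and Oren together hold 28% + 50% = 78% of Kestrel, so Oren controls Kestrel.
Brightwater holds 100% of Selkirk, so Oren controls Selkirk.
Brightwater holds 85% of Nordquist, so Oren controls Nordquist.
Brightwater holds 100% of Everline, so Oren controls Everline.
Nordquist and Selkirk together hold 34% + 12% = 46% of Quillon, so Oren controls Quillon.
No other company's threshold is met.
Oren controls 6 companies.

6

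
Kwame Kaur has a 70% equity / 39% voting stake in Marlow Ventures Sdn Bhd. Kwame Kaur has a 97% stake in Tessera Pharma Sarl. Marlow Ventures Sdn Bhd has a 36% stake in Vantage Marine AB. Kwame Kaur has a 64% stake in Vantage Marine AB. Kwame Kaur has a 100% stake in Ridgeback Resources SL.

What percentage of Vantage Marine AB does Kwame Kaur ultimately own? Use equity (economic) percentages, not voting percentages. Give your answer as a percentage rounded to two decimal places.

Kwame reaches Vantage along 2 paths.
Direct stake: 64% = 64%.
Via Marlow: 70% × 36% = 25.2%.
Total: 64% + 25.2% = 89.2%.
Rounded: 89.20%.

89.20%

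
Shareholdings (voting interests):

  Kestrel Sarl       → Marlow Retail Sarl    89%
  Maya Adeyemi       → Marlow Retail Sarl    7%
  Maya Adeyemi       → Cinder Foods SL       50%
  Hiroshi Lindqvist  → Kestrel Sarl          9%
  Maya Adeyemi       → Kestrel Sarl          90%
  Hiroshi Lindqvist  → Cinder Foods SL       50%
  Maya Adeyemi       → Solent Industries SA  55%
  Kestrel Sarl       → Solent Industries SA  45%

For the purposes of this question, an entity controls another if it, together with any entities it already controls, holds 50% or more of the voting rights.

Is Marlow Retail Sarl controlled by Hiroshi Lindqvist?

Hiroshi holds 50% of Cinder, so Hiroshi controls Cinder.
Neither Hiroshi nor any entity Hiroshi controls holds any voting interest in Marlow.
So Hiroshi does not control Marlow.

No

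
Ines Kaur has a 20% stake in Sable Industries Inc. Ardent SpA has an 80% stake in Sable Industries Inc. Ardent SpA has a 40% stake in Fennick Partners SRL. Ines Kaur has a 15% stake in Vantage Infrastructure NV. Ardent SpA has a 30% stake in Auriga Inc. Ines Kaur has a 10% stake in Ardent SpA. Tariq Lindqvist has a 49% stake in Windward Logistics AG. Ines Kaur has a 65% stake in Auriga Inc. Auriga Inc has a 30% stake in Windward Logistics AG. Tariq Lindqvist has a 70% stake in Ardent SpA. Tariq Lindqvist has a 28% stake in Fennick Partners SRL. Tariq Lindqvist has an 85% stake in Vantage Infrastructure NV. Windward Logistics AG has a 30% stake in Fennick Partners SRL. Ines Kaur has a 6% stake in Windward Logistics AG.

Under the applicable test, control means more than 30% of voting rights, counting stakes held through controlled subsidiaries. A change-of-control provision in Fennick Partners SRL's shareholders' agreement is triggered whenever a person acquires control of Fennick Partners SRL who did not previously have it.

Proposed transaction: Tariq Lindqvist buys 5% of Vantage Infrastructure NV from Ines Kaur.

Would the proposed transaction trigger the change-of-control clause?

The purchase adds only to Tariq's holdings (Ines's stake shrinks), so Tariq is the only person who could newly come to control Fennick.
Tariq holds 70% of Ardent, so Tariq controls Ardent.
Tariq holds 49% of Windward, so Tariq controls Windward.
Windward and Ardent and Tariq together hold 30% + 40% + 28% = 98% of Fennick, so Tariq controls Fennick.
So Tariq already controls Fennick before the transaction.
After the purchase, Tariq's direct stake in Vantage rises to 85% + 5% = 90%, and Ines's stake falls to 10%.
Tariq controlled Fennick already, so this is not a new person acquiring control; every other person's position is unchanged or reduced.
No new person acquires control, so the clause is not triggered.

No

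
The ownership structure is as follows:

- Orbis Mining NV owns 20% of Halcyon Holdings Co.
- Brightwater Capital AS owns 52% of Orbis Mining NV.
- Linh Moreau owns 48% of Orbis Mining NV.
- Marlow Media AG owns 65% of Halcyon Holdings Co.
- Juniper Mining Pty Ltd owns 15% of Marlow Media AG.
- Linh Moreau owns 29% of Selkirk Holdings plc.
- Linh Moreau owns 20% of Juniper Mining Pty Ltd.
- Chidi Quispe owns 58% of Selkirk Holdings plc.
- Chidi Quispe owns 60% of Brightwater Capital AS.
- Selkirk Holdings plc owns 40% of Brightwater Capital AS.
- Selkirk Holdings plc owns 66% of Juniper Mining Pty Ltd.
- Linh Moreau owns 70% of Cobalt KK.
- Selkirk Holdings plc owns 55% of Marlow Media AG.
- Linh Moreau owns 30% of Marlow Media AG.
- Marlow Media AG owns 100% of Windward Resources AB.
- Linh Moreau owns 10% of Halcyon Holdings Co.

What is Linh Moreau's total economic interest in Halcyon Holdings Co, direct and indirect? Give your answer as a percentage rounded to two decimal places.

Linh reaches Halcyon along 7 paths.
Direct stake: 10% = 10%.
Via Juniper → Marlow: 20% × 15% × 65% = 1.95%.
Via Selkirk → Juniper → Marlow: 29% × 66% × 15% × 65% = 1.86615%.
Via Selkirk → Marlow: 29% × 55% × 65% = 10.3675%.
Via Marlow: 30% × 65% = 19.5%.
Via Selkirk → Brightwater → Orbis: 29% × 40% × 52% × 20% = 1.2064%.
Via Orbis: 48% × 20% = 9.6%.
Total: 10% + 1.95% + 1.86615% + 10.3675% + 19.5% + 1.2064% + 9.6% = 54.49005%.
Rounded: 54.49%.

54.49%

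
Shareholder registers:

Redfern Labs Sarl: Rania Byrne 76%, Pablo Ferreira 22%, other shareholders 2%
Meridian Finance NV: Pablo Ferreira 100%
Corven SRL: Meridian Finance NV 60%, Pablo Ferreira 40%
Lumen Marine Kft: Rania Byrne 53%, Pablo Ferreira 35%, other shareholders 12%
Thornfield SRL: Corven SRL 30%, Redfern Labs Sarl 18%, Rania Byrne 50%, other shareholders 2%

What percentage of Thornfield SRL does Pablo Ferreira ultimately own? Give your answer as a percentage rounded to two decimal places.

33.96%

Pablo reaches Thornfield along 3 paths.
Via Meridian → Corven: 100% × 60% × 30% = 18%.
Via Corven: 40% × 30% = 12%.
Via Redfern: 22% × 18% = 3.96%.
Total: 18% + 12% + 3.96% = 33.96%.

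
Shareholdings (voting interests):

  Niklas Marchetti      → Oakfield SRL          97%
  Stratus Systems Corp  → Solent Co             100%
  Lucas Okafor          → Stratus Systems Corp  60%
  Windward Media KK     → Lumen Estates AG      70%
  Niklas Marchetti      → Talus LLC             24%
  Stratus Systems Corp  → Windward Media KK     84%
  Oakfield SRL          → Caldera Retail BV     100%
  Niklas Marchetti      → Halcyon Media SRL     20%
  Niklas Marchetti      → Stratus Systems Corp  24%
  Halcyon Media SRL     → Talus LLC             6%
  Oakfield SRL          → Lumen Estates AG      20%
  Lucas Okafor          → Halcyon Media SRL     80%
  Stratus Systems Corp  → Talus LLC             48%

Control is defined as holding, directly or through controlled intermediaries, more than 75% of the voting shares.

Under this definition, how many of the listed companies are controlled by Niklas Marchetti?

Niklas holds 97% of Oakfield, so Niklas controls Oakfield.
Oakfield holds 100% of Caldera, so Niklas controls Caldera.
No other company's threshold is met.
Niklas controls 2 companies.

2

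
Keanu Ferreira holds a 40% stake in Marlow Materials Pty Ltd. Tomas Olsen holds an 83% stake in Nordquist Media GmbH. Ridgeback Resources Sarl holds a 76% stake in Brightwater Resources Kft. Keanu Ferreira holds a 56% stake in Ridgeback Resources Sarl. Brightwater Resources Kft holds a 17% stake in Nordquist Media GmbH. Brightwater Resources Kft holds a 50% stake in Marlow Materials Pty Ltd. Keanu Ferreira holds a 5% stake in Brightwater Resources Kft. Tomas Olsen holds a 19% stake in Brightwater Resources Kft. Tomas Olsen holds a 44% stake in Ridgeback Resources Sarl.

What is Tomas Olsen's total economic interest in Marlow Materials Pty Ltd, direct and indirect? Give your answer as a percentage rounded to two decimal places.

26.22%

Tomas reaches Marlow along 2 paths.
Via Brightwater: 19% × 50% = 9.5%.
Via Ridgeback → Brightwater: 44% × 76% × 50% = 16.72%.
Total: 9.5% + 16.72% = 26.22%.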